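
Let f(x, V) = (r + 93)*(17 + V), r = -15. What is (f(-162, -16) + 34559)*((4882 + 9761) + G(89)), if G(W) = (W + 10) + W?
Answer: 513701347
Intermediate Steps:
f(x, V) = 1326 + 78*V (f(x, V) = (-15 + 93)*(17 + V) = 78*(17 + V) = 1326 + 78*V)
G(W) = 10 + 2*W (G(W) = (10 + W) + W = 10 + 2*W)
(f(-162, -16) + 34559)*((4882 + 9761) + G(89)) = ((1326 + 78*(-16)) + 34559)*((4882 + 9761) + (10 + 2*89)) = ((1326 - 1248) + 34559)*(14643 + (10 + 178)) = (78 + 34559)*(14643 + 188) = 34637*14831 = 513701347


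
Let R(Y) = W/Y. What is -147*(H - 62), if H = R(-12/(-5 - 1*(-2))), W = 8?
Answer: 8820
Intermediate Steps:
R(Y) = 8/Y
H = 2 (H = 8/((-12/(-5 - 1*(-2)))) = 8/((-12/(-5 + 2))) = 8/((-12/(-3))) = 8/((-12*(-⅓))) = 8/4 = 8*(¼) = 2)
-147*(H - 62) = -147*(2 - 62) = -147*(-60) = 8820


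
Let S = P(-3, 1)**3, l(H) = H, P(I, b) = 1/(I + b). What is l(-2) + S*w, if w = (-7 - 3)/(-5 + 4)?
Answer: -13/4 ≈ -3.2500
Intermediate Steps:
w = 10 (w = -10/(-1) = -10*(-1) = 10)
S = -1/8 (S = (1/(-3 + 1))**3 = (1/(-2))**3 = (-1/2)**3 = -1/8 ≈ -0.12500)
l(-2) + S*w = -2 - 1/8*10 = -2 - 5/4 = -13/4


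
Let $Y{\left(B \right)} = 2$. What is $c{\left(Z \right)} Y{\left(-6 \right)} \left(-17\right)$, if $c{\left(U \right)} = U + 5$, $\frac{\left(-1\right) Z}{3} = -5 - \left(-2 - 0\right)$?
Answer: $-476$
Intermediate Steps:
$Z = 9$ ($Z = - 3 \left(-5 - \left(-2 - 0\right)\right) = - 3 \left(-5 - \left(-2 + 0\right)\right) = - 3 \left(-5 - -2\right) = - 3 \left(-5 + 2\right) = \left(-3\right) \left(-3\right) = 9$)
$c{\left(U \right)} = 5 + U$
$c{\left(Z \right)} Y{\left(-6 \right)} \left(-17\right) = \left(5 + 9\right) 2 \left(-17\right) = 14 \cdot 2 \left(-17\right) = 28 \left(-17\right) = -476$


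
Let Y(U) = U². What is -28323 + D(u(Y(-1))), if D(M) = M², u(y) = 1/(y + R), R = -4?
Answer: -254906/9 ≈ -28323.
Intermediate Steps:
u(y) = 1/(-4 + y) (u(y) = 1/(y - 4) = 1/(-4 + y))
-28323 + D(u(Y(-1))) = -28323 + (1/(-4 + (-1)²))² = -28323 + (1/(-4 + 1))² = -28323 + (1/(-3))² = -28323 + (-⅓)² = -28323 + ⅑ = -254906/9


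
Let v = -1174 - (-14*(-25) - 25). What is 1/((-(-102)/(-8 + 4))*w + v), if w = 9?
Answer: -2/3457 ≈ -0.00057854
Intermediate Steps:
v = -1499 (v = -1174 - (350 - 25) = -1174 - 1*325 = -1174 - 325 = -1499)
1/((-(-102)/(-8 + 4))*w + v) = 1/(-(-102)/(-8 + 4)*9 - 1499) = 1/(-(-102)/(-4)*9 - 1499) = 1/(-(-102)*(-1)/4*9 - 1499) = 1/(-17*3/2*9 - 1499) = 1/(-51/2*9 - 1499) = 1/(-459/2 - 1499) = 1/(-3457/2) = -2/3457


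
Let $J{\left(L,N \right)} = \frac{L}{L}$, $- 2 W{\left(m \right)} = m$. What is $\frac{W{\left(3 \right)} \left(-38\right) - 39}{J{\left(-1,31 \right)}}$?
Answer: $18$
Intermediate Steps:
$W{\left(m \right)} = - \frac{m}{2}$
$J{\left(L,N \right)} = 1$
$\frac{W{\left(3 \right)} \left(-38\right) - 39}{J{\left(-1,31 \right)}} = \frac{\left(- \frac{1}{2}\right) 3 \left(-38\right) - 39}{1} = \left(\left(- \frac{3}{2}\right) \left(-38\right) - 39\right) 1 = \left(57 - 39\right) 1 = 18 \cdot 1 = 18$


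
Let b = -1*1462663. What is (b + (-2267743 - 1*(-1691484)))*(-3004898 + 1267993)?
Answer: 3541413816410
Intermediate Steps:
b = -1462663
(b + (-2267743 - 1*(-1691484)))*(-3004898 + 1267993) = (-1462663 + (-2267743 - 1*(-1691484)))*(-3004898 + 1267993) = (-1462663 + (-2267743 + 1691484))*(-1736905) = (-1462663 - 576259)*(-1736905) = -2038922*(-1736905) = 3541413816410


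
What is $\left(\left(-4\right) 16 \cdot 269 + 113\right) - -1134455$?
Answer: $1117352$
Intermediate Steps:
$\left(\left(-4\right) 16 \cdot 269 + 113\right) - -1134455 = \left(\left(-64\right) 269 + 113\right) + 1134455 = \left(-17216 + 113\right) + 1134455 = -17103 + 1134455 = 1117352$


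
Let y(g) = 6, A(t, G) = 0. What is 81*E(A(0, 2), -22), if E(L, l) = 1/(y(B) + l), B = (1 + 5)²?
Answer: -81/16 ≈ -5.0625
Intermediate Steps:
B = 36 (B = 6² = 36)
E(L, l) = 1/(6 + l)
81*E(A(0, 2), -22) = 81/(6 - 22) = 81/(-16) = 81*(-1/16) = -81/16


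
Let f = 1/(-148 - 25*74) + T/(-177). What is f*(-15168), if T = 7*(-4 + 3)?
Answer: -226096736/377659 ≈ -598.68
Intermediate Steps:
T = -7 (T = 7*(-1) = -7)
f = 89437/2265954 (f = 1/(-148 - 25*74) - 7/(-177) = (1/74)/(-173) - 7*(-1/177) = -1/173*1/74 + 7/177 = -1/12802 + 7/177 = 89437/2265954 ≈ 0.039470)
f*(-15168) = (89437/2265954)*(-15168) = -226096736/377659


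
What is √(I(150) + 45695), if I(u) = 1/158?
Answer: √1140730138/158 ≈ 213.76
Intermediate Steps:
I(u) = 1/158
√(I(150) + 45695) = √(1/158 + 45695) = √(7219811/158) = √1140730138/158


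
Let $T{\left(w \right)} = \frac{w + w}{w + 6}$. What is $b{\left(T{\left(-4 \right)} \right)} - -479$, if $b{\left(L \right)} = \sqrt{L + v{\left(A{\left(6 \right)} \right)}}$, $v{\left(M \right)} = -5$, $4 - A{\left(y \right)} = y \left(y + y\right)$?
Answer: $479 + 3 i \approx 479.0 + 3.0 i$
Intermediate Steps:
$A{\left(y \right)} = 4 - 2 y^{2}$ ($A{\left(y \right)} = 4 - y \left(y + y\right) = 4 - y 2 y = 4 - 2 y^{2}$)
$T{\left(w \right)} = \frac{2 w}{6 + w}$
$b{\left(L \right)} = \sqrt{-5 + L}$ ($b{\left(L \right)} = \sqrt{L - 5} = \sqrt{-5 + L}$)
$b{\left(T{\left(-4 \right)} \right)} - -479 = \sqrt{-5 + 2 \left(-4\right) \frac{1}{6 - 4}} - -479 = \sqrt{-5 + 2 \left(-4\right) \frac{1}{2}} + 479 = \sqrt{-5 - 4} + 479 = \sqrt{-9} + 479 = 3 i + 479 = 479 + 3 i$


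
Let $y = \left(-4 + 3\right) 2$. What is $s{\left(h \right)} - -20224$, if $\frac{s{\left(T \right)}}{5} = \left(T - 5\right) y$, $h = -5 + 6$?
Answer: $20264$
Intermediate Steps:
$h = 1$
$y = -2$ ($y = \left(-1\right) 2 = -2$)
$s{\left(T \right)} = 50 - 10 T$ ($s{\left(T \right)} = 5 \left(T - 5\right) \left(-2\right) = 5 \left(-5 + T\right) \left(-2\right) = 5 \left(10 - 2 T\right) = 50 - 10 T$)
$s{\left(h \right)} - -20224 = \left(50 - 10\right) - -20224 = \left(50 - 10\right) + 20224 = 40 + 20224 = 20264$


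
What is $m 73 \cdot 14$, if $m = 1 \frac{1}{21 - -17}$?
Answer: $\frac{511}{19} \approx 26.895$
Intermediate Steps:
$m = \frac{1}{38}$ ($m = 1 \frac{1}{21 + 17} = 1 \cdot \frac{1}{38} = \frac{1}{38} \approx 0.026316$)
$m 73 \cdot 14 = \frac{1}{38} \cdot 73 \cdot 14 = \frac{73}{38} \cdot 14 = \frac{511}{19}$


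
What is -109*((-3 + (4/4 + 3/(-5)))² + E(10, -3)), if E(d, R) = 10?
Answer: -45671/25 ≈ -1826.8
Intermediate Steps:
-109*((-3 + (4/4 + 3/(-5)))² + E(10, -3)) = -109*((-3 + (4/4 + 3/(-5)))² + 10) = -109*((-3 + (4*(¼) + 3*(-⅕)))² + 10) = -109*((-3 + (1 - ⅗))² + 10) = -109*((-3 + ⅖)² + 10) = -109*((-13/5)² + 10) = -109*(169/25 + 10) = -109*419/25 = -45671/25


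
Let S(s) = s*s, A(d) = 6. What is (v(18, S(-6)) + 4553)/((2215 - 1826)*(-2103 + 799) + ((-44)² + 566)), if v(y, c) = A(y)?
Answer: -4559/504754 ≈ -0.0090321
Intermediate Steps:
S(s) = s²
v(y, c) = 6
(v(18, S(-6)) + 4553)/((2215 - 1826)*(-2103 + 799) + ((-44)² + 566)) = (6 + 4553)/((2215 - 1826)*(-2103 + 799) + ((-44)² + 566)) = 4559/(389*(-1304) + (1936 + 566)) = 4559/(-507256 + 2502) = 4559/(-504754) = 4559*(-1/504754) = -4559/504754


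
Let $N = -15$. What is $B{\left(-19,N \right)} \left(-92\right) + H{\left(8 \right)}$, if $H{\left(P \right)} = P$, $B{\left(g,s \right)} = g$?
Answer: $1756$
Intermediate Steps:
$B{\left(-19,N \right)} \left(-92\right) + H{\left(8 \right)} = \left(-19\right) \left(-92\right) + 8 = 1748 + 8 = 1756$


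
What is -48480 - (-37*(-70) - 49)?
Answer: -51021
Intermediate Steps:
-48480 - (-37*(-70) - 49) = -48480 - (2590 - 49) = -48480 - 1*2541 = -48480 - 2541 = -51021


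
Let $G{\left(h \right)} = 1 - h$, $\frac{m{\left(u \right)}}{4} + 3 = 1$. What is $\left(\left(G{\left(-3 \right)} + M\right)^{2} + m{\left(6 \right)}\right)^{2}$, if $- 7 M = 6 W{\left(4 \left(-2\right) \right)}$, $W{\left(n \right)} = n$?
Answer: $\frac{28987456}{2401} \approx 12073.0$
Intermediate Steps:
$m{\left(u \right)} = -8$ ($m{\left(u \right)} = -12 + 4 \cdot 1 = -12 + 4 = -8$)
$M = \frac{48}{7}$ ($M = - \frac{6 \cdot 4 \left(-2\right)}{7} = - \frac{6 \left(-8\right)}{7} = \left(- \frac{1}{7}\right) \left(-48\right) = \frac{48}{7} \approx 6.8571$)
$\left(\left(G{\left(-3 \right)} + M\right)^{2} + m{\left(6 \right)}\right)^{2} = \left(\left(\left(1 - -3\right) + \frac{48}{7}\right)^{2} - 8\right)^{2} = \left(\left(\left(1 + 3\right) + \frac{48}{7}\right)^{2} - 8\right)^{2} = \left(\left(4 + \frac{48}{7}\right)^{2} - 8\right)^{2} = \left(\left(\frac{76}{7}\right)^{2} - 8\right)^{2} = \left(\frac{5776}{49} - 8\right)^{2} = \left(\frac{5384}{49}\right)^{2} = \frac{28987456}{2401}$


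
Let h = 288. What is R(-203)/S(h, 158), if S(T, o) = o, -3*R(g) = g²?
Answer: -41209/474 ≈ -86.939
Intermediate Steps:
R(g) = -g²/3
R(-203)/S(h, 158) = -⅓*(-203)²/158 = -⅓*41209*(1/158) = -41209/3*1/158 = -41209/474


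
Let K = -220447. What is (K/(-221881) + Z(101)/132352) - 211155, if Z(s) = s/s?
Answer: -563711979263285/2669672192 ≈ -2.1115e+5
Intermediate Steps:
Z(s) = 1
(K/(-221881) + Z(101)/132352) - 211155 = (-220447/(-221881) + 1/132352) - 211155 = (-220447*(-1/221881) + 1*(1/132352)) - 211155 = (220447/221881 + 1/132352) - 211155 = 2652438475/2669672192 - 211155 = -563711979263285/2669672192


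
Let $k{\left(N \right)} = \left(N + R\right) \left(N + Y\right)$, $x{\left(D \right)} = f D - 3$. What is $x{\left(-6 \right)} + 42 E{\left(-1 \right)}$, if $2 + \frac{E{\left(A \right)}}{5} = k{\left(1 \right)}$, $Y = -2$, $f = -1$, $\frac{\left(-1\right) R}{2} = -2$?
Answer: $-1467$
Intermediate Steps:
$R = 4$ ($R = \left(-2\right) \left(-2\right) = 4$)
$x{\left(D \right)} = -3 - D$ ($x{\left(D \right)} = - D - 3 = -3 - D$)
$k{\left(N \right)} = \left(-2 + N\right) \left(4 + N\right)$ ($k{\left(N \right)} = \left(N + 4\right) \left(N - 2\right) = \left(4 + N\right) \left(-2 + N\right) = \left(-2 + N\right) \left(4 + N\right)$)
$E{\left(A \right)} = -35$ ($E{\left(A \right)} = -10 + 5 \left(-8 + 1^{2} + 2 \cdot 1\right) = -10 + 5 \left(-8 + 1 + 2\right) = -10 + 5 \left(-5\right) = -10 - 25 = -35$)
$x{\left(-6 \right)} + 42 E{\left(-1 \right)} = \left(-3 - -6\right) + 42 \left(-35\right) = \left(-3 + 6\right) - 1470 = 3 - 1470 = -1467$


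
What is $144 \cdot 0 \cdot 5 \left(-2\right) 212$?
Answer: $0$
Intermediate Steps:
$144 \cdot 0 \cdot 5 \left(-2\right) 212 = 144 \cdot 0 \left(-2\right) 212 = 144 \cdot 0 \cdot 212 = 0 \cdot 212 = 0$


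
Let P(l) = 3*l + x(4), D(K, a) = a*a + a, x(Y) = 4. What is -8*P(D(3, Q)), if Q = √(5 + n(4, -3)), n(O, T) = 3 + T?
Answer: -152 - 24*√5 ≈ -205.67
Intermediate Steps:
Q = √5 (Q = √(5 + (3 - 3)) = √(5 + 0) = √5 ≈ 2.2361)
D(K, a) = a + a² (D(K, a) = a² + a = a + a²)
P(l) = 4 + 3*l (P(l) = 3*l + 4 = 4 + 3*l)
-8*P(D(3, Q)) = -8*(4 + 3*(√5*(1 + √5))) = -8*(4 + 3*√5*(1 + √5)) = -32 - 24*√5*(1 + √5)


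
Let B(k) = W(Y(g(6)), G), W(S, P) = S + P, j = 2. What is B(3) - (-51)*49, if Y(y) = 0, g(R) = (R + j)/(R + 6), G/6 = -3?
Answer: 2481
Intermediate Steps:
G = -18 (G = 6*(-3) = -18)
g(R) = (2 + R)/(6 + R) (g(R) = (R + 2)/(R + 6) = (2 + R)/(6 + R))
W(S, P) = P + S
B(k) = -18 (B(k) = -18 + 0 = -18)
B(3) - (-51)*49 = -18 - (-51)*49 = -18 - 1*(-2499) = -18 + 2499 = 2481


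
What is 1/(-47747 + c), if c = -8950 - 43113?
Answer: -1/99810 ≈ -1.0019e-5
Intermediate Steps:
c = -52063
1/(-47747 + c) = 1/(-47747 - 52063) = 1/(-99810) = -1/99810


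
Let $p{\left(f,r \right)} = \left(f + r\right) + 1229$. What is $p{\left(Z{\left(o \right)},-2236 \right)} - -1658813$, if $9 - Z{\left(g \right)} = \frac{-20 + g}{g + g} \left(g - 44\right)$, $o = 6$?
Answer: $\frac{4973312}{3} \approx 1.6578 \cdot 10^{6}$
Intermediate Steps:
$Z{\left(g \right)} = 9 - \frac{\left(-44 + g\right) \left(-20 + g\right)}{2 g}$ ($Z{\left(g \right)} = 9 - \frac{-20 + g}{g + g} \left(g - 44\right) = 9 - \frac{-20 + g}{2 g} \left(-44 + g\right) = 9 - \frac{\left(-44 + g\right) \left(-20 + g\right)}{2 g}$)
$p{\left(f,r \right)} = 1229 + f + r$
$p{\left(Z{\left(o \right)},-2236 \right)} - -1658813 = \left(1229 - \left(-38 + \frac{220}{3}\right) - 2236\right) - -1658813 = \left(1229 - \frac{106}{3} - 2236\right) + 1658813 = - \frac{3127}{3} + 1658813 = \frac{4973312}{3}$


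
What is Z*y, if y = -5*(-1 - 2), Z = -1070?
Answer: -16050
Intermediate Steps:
y = 15 (y = -5*(-3) = 15)
Z*y = -1070*15 = -16050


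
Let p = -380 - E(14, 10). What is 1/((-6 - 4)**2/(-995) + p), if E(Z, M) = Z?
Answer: -199/78426 ≈ -0.0025374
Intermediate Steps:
p = -394 (p = -380 - 1*14 = -380 - 14 = -394)
1/((-6 - 4)**2/(-995) + p) = 1/((-6 - 4)**2/(-995) - 394) = 1/((-10)**2*(-1/995) - 394) = 1/(100*(-1/995) - 394) = 1/(-20/199 - 394) = 1/(-78426/199) = -199/78426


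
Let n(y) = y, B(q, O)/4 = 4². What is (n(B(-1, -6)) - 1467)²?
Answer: 1968409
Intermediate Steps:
B(q, O) = 64 (B(q, O) = 4*4² = 4*16 = 64)
(n(B(-1, -6)) - 1467)² = (64 - 1467)² = (-1403)² = 1968409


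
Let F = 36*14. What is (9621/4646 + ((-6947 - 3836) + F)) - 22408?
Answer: -151854181/4646 ≈ -32685.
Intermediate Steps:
F = 504
(9621/4646 + ((-6947 - 3836) + F)) - 22408 = (9621/4646 + ((-6947 - 3836) + 504)) - 22408 = (9621*(1/4646) + (-10783 + 504)) - 22408 = (9621/4646 - 10279) - 22408 = -47746613/4646 - 22408 = -151854181/4646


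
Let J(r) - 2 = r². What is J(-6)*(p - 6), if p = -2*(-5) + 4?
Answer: 304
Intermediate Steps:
J(r) = 2 + r²
p = 14 (p = 10 + 4 = 14)
J(-6)*(p - 6) = (2 + (-6)²)*(14 - 6) = (2 + 36)*8 = 38*8 = 304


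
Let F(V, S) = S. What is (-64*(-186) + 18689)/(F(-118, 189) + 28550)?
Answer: 30593/28739 ≈ 1.0645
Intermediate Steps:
(-64*(-186) + 18689)/(F(-118, 189) + 28550) = (-64*(-186) + 18689)/(189 + 28550) = (11904 + 18689)/28739 = 30593*(1/28739) = 30593/28739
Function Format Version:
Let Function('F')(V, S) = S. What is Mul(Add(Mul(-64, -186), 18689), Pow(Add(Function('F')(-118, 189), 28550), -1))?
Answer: Rational(30593, 28739) ≈ 1.0645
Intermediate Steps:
Mul(Add(Mul(-64, -186), 18689), Pow(Add(Function('F')(-118, 189), 28550), -1)) = Mul(Add(Mul(-64, -186), 18689), Pow(Add(189, 28550), -1)) = Mul(Add(11904, 18689), Pow(28739, -1)) = Mul(30593, Rational(1, 28739)) = Rational(30593, 28739)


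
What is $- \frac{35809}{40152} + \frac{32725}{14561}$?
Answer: $\frac{792559351}{584653272} \approx 1.3556$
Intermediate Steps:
$- \frac{35809}{40152} + \frac{32725}{14561} = \frac{792559351}{584653272}$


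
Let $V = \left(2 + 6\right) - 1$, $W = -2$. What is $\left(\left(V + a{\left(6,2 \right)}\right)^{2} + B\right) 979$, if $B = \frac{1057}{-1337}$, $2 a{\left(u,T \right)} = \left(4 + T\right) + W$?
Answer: $\frac{14998280}{191} \approx 78525.0$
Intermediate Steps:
$a{\left(u,T \right)} = 1 + \frac{T}{2}$ ($a{\left(u,T \right)} = \frac{\left(4 + T\right) - 2}{2} = \frac{2 + T}{2} = 1 + \frac{T}{2}$)
$V = 7$ ($V = 8 - 1 = 7$)
$B = - \frac{151}{191}$ ($B = 1057 \left(- \frac{1}{1337}\right) = - \frac{151}{191} \approx -0.79058$)
$\left(\left(V + a{\left(6,2 \right)}\right)^{2} + B\right) 979 = \left(\left(7 + \left(1 + \frac{1}{2} \cdot 2\right)\right)^{2} - \frac{151}{191}\right) 979 = \left(\left(7 + \left(1 + 1\right)\right)^{2} - \frac{151}{191}\right) 979 = \left(\left(7 + 2\right)^{2} - \frac{151}{191}\right) 979 = \left(9^{2} - \frac{151}{191}\right) 979 = \left(81 - \frac{151}{191}\right) 979 = \frac{15320}{191} \cdot 979 = \frac{14998280}{191}$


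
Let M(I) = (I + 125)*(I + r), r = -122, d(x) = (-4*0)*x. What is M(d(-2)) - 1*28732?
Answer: -43982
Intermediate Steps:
d(x) = 0 (d(x) = 0*x = 0)
M(I) = (-122 + I)*(125 + I) (M(I) = (I + 125)*(I - 122) = (125 + I)*(-122 + I) = (-122 + I)*(125 + I))
M(d(-2)) - 1*28732 = (-15250 + 0² + 3*0) - 1*28732 = (-15250 + 0 + 0) - 28732 = -15250 - 28732 = -43982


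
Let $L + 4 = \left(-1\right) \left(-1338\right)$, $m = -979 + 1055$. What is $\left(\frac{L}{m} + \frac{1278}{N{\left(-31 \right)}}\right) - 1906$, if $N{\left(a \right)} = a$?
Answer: $- \frac{2273155}{1178} \approx -1929.7$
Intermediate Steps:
$m = 76$
$L = 1334$ ($L = -4 - -1338 = -4 + 1338 = 1334$)
$\left(\frac{L}{m} + \frac{1278}{N{\left(-31 \right)}}\right) - 1906 = \left(\frac{1334}{76} + \frac{1278}{-31}\right) - 1906 = \left(1334 \cdot \frac{1}{76} + 1278 \left(- \frac{1}{31}\right)\right) - 1906 = \left(\frac{667}{38} - \frac{1278}{31}\right) - 1906 = - \frac{27887}{1178} - 1906 = - \frac{2273155}{1178}$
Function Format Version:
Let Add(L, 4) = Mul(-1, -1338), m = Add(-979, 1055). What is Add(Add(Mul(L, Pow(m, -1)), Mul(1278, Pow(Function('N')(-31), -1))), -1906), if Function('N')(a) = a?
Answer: Rational(-2273155, 1178) ≈ -1929.7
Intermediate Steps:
m = 76
L = 1334 (L = Add(-4, Mul(-1, -1338)) = Add(-4, 1338) = 1334)
Add(Add(Mul(L, Pow(m, -1)), Mul(1278, Pow(Function('N')(-31), -1))), -1906) = Add(Add(Mul(1334, Pow(76, -1)), Mul(1278, Pow(-31, -1))), -1906) = Add(Add(Mul(1334, Rational(1, 76)), Mul(1278, Rational(-1, 31))), -1906) = Add(Add(Rational(667, 38), Rational(-1278, 31)), -1906) = Add(Rational(-27887, 1178), -1906) = Rational(-2273155, 1178)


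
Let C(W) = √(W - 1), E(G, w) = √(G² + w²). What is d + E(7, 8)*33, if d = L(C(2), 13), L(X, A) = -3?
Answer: -3 + 33*√113 ≈ 347.79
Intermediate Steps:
C(W) = √(-1 + W)
d = -3
d + E(7, 8)*33 = -3 + √(7² + 8²)*33 = -3 + √(49 + 64)*33 = -3 + √113*33 = -3 + 33*√113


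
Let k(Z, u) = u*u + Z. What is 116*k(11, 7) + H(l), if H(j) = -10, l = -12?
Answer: 6950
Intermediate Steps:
k(Z, u) = Z + u² (k(Z, u) = u² + Z = Z + u²)
116*k(11, 7) + H(l) = 116*(11 + 7²) - 10 = 116*(11 + 49) - 10 = 116*60 - 10 = 6960 - 10 = 6950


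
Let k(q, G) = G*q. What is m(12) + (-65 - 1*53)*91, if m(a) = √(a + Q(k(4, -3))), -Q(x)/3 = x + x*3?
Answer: -10738 + 2*√39 ≈ -10726.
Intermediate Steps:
Q(x) = -12*x (Q(x) = -3*(x + x*3) = -3*(x + 3*x) = -12*x)
m(a) = √(144 + a) (m(a) = √(a - (-36)*4) = √(a - 12*(-12)) = √(a + 144) = √(144 + a))
m(12) + (-65 - 1*53)*91 = √(144 + 12) + (-65 - 1*53)*91 = √156 + (-65 - 53)*91 = 2*√39 - 118*91 = 2*√39 - 10738 = -10738 + 2*√39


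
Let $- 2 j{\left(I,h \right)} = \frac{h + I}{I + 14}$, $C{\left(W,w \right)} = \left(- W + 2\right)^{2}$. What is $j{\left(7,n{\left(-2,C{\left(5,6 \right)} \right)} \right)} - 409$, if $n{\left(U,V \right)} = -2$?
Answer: $- \frac{17183}{42} \approx -409.12$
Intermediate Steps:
$C{\left(W,w \right)} = \left(2 - W\right)^{2}$
$j{\left(I,h \right)} = - \frac{I + h}{2 \left(14 + I\right)}$ ($j{\left(I,h \right)} = - \frac{\left(h + I\right) \frac{1}{I + 14}}{2} = - \frac{\left(I + h\right) \frac{1}{14 + I}}{2} = - \frac{\frac{1}{14 + I} \left(I + h\right)}{2} = - \frac{I + h}{2 \left(14 + I\right)}$)
$j{\left(7,n{\left(-2,C{\left(5,6 \right)} \right)} \right)} - 409 = \frac{\left(-1\right) 7 - -2}{2 \left(14 + 7\right)} - 409 = \frac{-7 + 2}{2 \cdot 21} - 409 = \frac{1}{2} \cdot \frac{1}{21} \left(-5\right) - 409 = - \frac{5}{42} - 409 = - \frac{17183}{42}$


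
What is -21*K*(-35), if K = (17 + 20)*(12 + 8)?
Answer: 543900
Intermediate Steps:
K = 740 (K = 37*20 = 740)
-21*K*(-35) = -21*740*(-35) = -15540*(-35) = 543900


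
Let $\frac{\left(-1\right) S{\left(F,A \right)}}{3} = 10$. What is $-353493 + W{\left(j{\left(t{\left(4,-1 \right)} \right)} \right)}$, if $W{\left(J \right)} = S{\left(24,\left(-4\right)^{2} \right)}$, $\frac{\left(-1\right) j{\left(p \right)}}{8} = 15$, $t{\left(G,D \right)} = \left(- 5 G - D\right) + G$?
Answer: $-353523$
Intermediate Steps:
$t{\left(G,D \right)} = - D - 4 G$ ($t{\left(G,D \right)} = \left(- D - 5 G\right) + G = - D - 4 G$)
$j{\left(p \right)} = -120$ ($j{\left(p \right)} = \left(-8\right) 15 = -120$)
$S{\left(F,A \right)} = -30$ ($S{\left(F,A \right)} = \left(-3\right) 10 = -30$)
$W{\left(J \right)} = -30$
$-353493 + W{\left(j{\left(t{\left(4,-1 \right)} \right)} \right)} = -353493 - 30 = -353523$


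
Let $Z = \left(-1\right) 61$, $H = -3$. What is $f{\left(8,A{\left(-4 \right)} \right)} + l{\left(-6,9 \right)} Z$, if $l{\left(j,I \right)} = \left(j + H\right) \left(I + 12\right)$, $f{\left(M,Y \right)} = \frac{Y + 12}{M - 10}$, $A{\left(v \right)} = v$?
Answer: $11525$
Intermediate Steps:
$f{\left(M,Y \right)} = \frac{12 + Y}{-10 + M}$
$Z = -61$
$l{\left(j,I \right)} = \left(-3 + j\right) \left(12 + I\right)$ ($l{\left(j,I \right)} = \left(j - 3\right) \left(I + 12\right) = \left(-3 + j\right) \left(12 + I\right)$)
$f{\left(8,A{\left(-4 \right)} \right)} + l{\left(-6,9 \right)} Z = \frac{12 - 4}{-10 + 8} + \left(-36 - 27 + 12 \left(-6\right) + 9 \left(-6\right)\right) \left(-61\right) = \frac{1}{-2} \cdot 8 + \left(-36 - 27 - 72 - 54\right) \left(-61\right) = \left(- \frac{1}{2}\right) 8 - -11529 = -4 + 11529 = 11525$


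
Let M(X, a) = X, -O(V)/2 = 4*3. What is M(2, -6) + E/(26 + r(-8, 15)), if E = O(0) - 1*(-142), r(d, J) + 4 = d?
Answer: 73/7 ≈ 10.429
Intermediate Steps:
O(V) = -24 (O(V) = -8*3 = -2*12 = -24)
r(d, J) = -4 + d
E = 118 (E = -24 - 1*(-142) = -24 + 142 = 118)
M(2, -6) + E/(26 + r(-8, 15)) = 2 + 118/(26 + (-4 - 8)) = 2 + 118/(26 - 12) = 2 + 118/14 = 2 + (1/14)*118 = 2 + 59/7 = 73/7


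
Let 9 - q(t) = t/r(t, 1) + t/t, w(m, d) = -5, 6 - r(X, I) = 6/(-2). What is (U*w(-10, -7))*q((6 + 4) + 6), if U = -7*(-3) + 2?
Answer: -6440/9 ≈ -715.56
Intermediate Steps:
r(X, I) = 9 (r(X, I) = 6 - 6/(-2) = 6 - 6*(-1)/2 = 6 - 1*(-3) = 6 + 3 = 9)
U = 23 (U = 21 + 2 = 23)
q(t) = 8 - t/9 (q(t) = 9 - (t/9 + t/t) = 9 - (t*(1/9) + 1) = 9 - (t/9 + 1) = 9 - (1 + t/9) = 9 + (-1 - t/9) = 8 - t/9)
(U*w(-10, -7))*q((6 + 4) + 6) = (23*(-5))*(8 - ((6 + 4) + 6)/9) = -115*(8 - (10 + 6)/9) = -115*(8 - 1/9*16) = -115*(8 - 16/9) = -115*56/9 = -6440/9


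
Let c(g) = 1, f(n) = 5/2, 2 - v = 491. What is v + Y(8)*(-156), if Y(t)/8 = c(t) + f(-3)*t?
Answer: -26697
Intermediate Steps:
v = -489 (v = 2 - 1*491 = 2 - 491 = -489)
f(n) = 5/2 (f(n) = 5*(½) = 5/2)
Y(t) = 8 + 20*t (Y(t) = 8*(1 + 5*t/2) = 8 + 20*t)
v + Y(8)*(-156) = -489 + (8 + 20*8)*(-156) = -489 + (8 + 160)*(-156) = -489 + 168*(-156) = -489 - 26208 = -26697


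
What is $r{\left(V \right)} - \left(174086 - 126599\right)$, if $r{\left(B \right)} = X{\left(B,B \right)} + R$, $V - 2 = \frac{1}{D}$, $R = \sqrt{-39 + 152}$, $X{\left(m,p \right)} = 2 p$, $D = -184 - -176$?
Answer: $- \frac{189933}{4} + \sqrt{113} \approx -47473.0$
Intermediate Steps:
$D = -8$ ($D = -184 + 176 = -8$)
$R = \sqrt{113} \approx 10.63$
$V = \frac{15}{8}$ ($V = 2 + \frac{1}{-8} = 2 - \frac{1}{8} = \frac{15}{8} \approx 1.875$)
$r{\left(B \right)} = \sqrt{113} + 2 B$ ($r{\left(B \right)} = 2 B + \sqrt{113} = \sqrt{113} + 2 B$)
$r{\left(V \right)} - \left(174086 - 126599\right) = \left(\sqrt{113} + 2 \cdot \frac{15}{8}\right) - \left(174086 - 126599\right) = \left(\sqrt{113} + \frac{15}{4}\right) - 47487 = \left(\frac{15}{4} + \sqrt{113}\right) - 47487 = - \frac{189933}{4} + \sqrt{113}$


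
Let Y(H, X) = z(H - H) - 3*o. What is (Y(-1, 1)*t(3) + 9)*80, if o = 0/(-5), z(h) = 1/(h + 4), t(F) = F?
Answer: 780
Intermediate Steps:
z(h) = 1/(4 + h)
o = 0 (o = 0*(-⅕) = 0)
Y(H, X) = ¼ (Y(H, X) = 1/(4 + (H - H)) - 3*0 = 1/(4 + 0) + 0 = 1/4 + 0 = ¼ + 0 = ¼)
(Y(-1, 1)*t(3) + 9)*80 = ((¼)*3 + 9)*80 = (¾ + 9)*80 = (39/4)*80 = 780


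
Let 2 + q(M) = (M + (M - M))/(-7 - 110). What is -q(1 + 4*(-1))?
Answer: 77/39 ≈ 1.9744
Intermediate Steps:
q(M) = -2 - M/117 (q(M) = -2 + (M + (M - M))/(-7 - 110) = -2 + (M + 0)/(-117) = -2 + M*(-1/117) = -2 - M/117)
-q(1 + 4*(-1)) = -(-2 - (1 + 4*(-1))/117) = -(-2 - (1 - 4)/117) = -(-2 - 1/117*(-3)) = -(-2 + 1/39) = -1*(-77/39) = 77/39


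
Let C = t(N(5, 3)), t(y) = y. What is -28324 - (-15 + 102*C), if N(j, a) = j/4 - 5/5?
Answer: -56669/2 ≈ -28335.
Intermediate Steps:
N(j, a) = -1 + j/4 (N(j, a) = j*(¼) - 5*⅕ = j/4 - 1 = -1 + j/4)
C = ¼ (C = -1 + (¼)*5 = -1 + 5/4 = ¼ ≈ 0.25000)
-28324 - (-15 + 102*C) = -28324 - (-15 + 102*(¼)) = -28324 - (-15 + 51/2) = -28324 - 1*21/2 = -28324 - 21/2 = -56669/2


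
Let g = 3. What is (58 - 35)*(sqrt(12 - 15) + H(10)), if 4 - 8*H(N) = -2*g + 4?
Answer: 69/4 + 23*I*sqrt(3) ≈ 17.25 + 39.837*I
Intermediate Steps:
H(N) = 3/4 (H(N) = 1/2 - (-2*3 + 4)/8 = 1/2 - (-6 + 4)/8 = 1/2 - 1/8*(-2) = 1/2 + 1/4 = 3/4)
(58 - 35)*(sqrt(12 - 15) + H(10)) = (58 - 35)*(sqrt(12 - 15) + 3/4) = 23*(sqrt(-3) + 3/4) = 23*(I*sqrt(3) + 3/4) = 23*(3/4 + I*sqrt(3)) = 69/4 + 23*I*sqrt(3)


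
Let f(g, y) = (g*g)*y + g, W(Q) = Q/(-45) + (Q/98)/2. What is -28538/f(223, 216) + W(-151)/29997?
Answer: -664134407203/258360559560180 ≈ -0.0025706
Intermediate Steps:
W(Q) = -151*Q/8820 (W(Q) = Q*(-1/45) + (Q*(1/98))*(½) = -Q/45 + (Q/98)*(½) = -Q/45 + Q/196 = -151*Q/8820)
f(g, y) = g + y*g² (f(g, y) = g²*y + g = y*g² + g = g + y*g²)
-28538/f(223, 216) + W(-151)/29997 = -28538*1/(223*(1 + 223*216)) - 151/8820*(-151)/29997 = -28538*1/(223*(1 + 48168)) + (22801/8820)*(1/29997) = -28538/(223*48169) + 22801/264573540 = -28538/10741687 + 22801/264573540 = -664134407203/258360559560180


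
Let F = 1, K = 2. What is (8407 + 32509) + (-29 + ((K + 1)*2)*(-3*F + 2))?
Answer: 40881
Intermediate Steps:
(8407 + 32509) + (-29 + ((K + 1)*2)*(-3*F + 2)) = (8407 + 32509) + (-29 + ((2 + 1)*2)*(-3*1 + 2)) = 40916 + (-29 + (3*2)*(-3 + 2)) = 40916 + (-29 + 6*(-1)) = 40916 + (-29 - 6) = 40916 - 35 = 40881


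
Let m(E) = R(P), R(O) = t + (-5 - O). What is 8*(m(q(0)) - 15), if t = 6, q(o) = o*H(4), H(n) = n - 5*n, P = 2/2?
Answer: -120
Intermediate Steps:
P = 1 (P = 2*(½) = 1)
H(n) = -4*n
q(o) = -16*o (q(o) = o*(-4*4) = o*(-16) = -16*o)
R(O) = 1 - O (R(O) = 6 + (-5 - O) = 1 - O)
m(E) = 0 (m(E) = 1 - 1*1 = 1 - 1 = 0)
8*(m(q(0)) - 15) = 8*(0 - 15) = 8*(-15) = -120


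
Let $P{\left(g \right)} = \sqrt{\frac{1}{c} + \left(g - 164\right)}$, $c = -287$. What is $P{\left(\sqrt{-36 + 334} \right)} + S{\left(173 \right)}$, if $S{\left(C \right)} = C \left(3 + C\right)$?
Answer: $30448 + \frac{\sqrt{-13508803 + 82369 \sqrt{298}}}{287} \approx 30448.0 + 12.114 i$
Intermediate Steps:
$P{\left(g \right)} = \sqrt{- \frac{47069}{287} + g}$ ($P{\left(g \right)} = \sqrt{\frac{1}{-287} + \left(g - 164\right)} = \sqrt{- \frac{1}{287} + \left(g - 164\right)} = \sqrt{- \frac{1}{287} + \left(-164 + g\right)} = \sqrt{- \frac{47069}{287} + g}$)
$P{\left(\sqrt{-36 + 334} \right)} + S{\left(173 \right)} = \frac{\sqrt{-13508803 + 82369 \sqrt{-36 + 334}}}{287} + 173 \left(3 + 173\right) = \frac{\sqrt{-13508803 + 82369 \sqrt{298}}}{287} + 173 \cdot 176 = \frac{\sqrt{-13508803 + 82369 \sqrt{298}}}{287} + 30448 = 30448 + \frac{\sqrt{-13508803 + 82369 \sqrt{298}}}{287}$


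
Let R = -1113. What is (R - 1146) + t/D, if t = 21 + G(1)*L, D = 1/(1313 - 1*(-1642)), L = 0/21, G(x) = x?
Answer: 59796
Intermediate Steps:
L = 0 (L = 0*(1/21) = 0)
D = 1/2955 (D = 1/(1313 + 1642) = 1/2955 ≈ 0.00033841)
t = 21 (t = 21 + 1*0 = 21 + 0 = 21)
(R - 1146) + t/D = (-1113 - 1146) + 21/(1/2955) = -2259 + 21*2955 = -2259 + 62055 = 59796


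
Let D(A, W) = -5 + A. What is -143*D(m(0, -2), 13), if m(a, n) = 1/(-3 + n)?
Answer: 3718/5 ≈ 743.60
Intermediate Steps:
-143*D(m(0, -2), 13) = -143*(-5 + 1/(-3 - 2)) = -143*(-5 + 1/(-5)) = -143*(-5 - ⅕) = -143*(-26/5) = 3718/5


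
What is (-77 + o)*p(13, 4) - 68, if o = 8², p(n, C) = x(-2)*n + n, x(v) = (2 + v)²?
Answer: -237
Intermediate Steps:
p(n, C) = n (p(n, C) = (2 - 2)²*n + n = 0²*n + n = 0*n + n = 0 + n = n)
o = 64
(-77 + o)*p(13, 4) - 68 = (-77 + 64)*13 - 68 = -13*13 - 68 = -169 - 68 = -237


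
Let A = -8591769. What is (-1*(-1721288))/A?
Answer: -1721288/8591769 ≈ -0.20034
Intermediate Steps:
(-1*(-1721288))/A = -1*(-1721288)/(-8591769) = 1721288*(-1/8591769) = -1721288/8591769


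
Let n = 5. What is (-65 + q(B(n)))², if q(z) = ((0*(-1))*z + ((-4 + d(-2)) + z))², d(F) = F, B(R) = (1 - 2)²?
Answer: 1600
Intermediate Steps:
B(R) = 1 (B(R) = (-1)² = 1)
q(z) = (-6 + z)² (q(z) = ((0*(-1))*z + ((-4 - 2) + z))² = (0*z + (-6 + z))² = (0 + (-6 + z))² = (-6 + z)²)
(-65 + q(B(n)))² = (-65 + (-6 + 1)²)² = (-65 + (-5)²)² = (-65 + 25)² = (-40)² = 1600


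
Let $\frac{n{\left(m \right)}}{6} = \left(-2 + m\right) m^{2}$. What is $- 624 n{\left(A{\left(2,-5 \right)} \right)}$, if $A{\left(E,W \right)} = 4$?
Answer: $-119808$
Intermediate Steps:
$n{\left(m \right)} = 6 m^{2} \left(-2 + m\right)$ ($n{\left(m \right)} = 6 \left(-2 + m\right) m^{2} = 6 m^{2} \left(-2 + m\right)$)
$- 624 n{\left(A{\left(2,-5 \right)} \right)} = - 624 \cdot 6 \cdot 4^{2} \left(-2 + 4\right) = - 624 \cdot 6 \cdot 16 \cdot 2 = - 624 \cdot 192 = \left(-1\right) 119808 = -119808$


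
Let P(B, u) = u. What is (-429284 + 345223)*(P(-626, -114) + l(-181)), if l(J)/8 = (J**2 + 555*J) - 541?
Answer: 45896801634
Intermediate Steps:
l(J) = -4328 + 8*J**2 + 4440*J (l(J) = 8*((J**2 + 555*J) - 541) = 8*(-541 + J**2 + 555*J) = -4328 + 8*J**2 + 4440*J)
(-429284 + 345223)*(P(-626, -114) + l(-181)) = (-429284 + 345223)*(-114 + (-4328 + 8*(-181)**2 + 4440*(-181))) = -84061*(-114 + (-4328 + 8*32761 - 803640)) = -84061*(-114 + (-4328 + 262088 - 803640)) = -84061*(-114 - 545880) = -84061*(-545994) = 45896801634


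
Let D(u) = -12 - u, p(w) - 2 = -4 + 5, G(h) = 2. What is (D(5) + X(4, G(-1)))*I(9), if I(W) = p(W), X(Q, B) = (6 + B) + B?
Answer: -21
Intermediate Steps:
p(w) = 3 (p(w) = 2 + (-4 + 5) = 2 + 1 = 3)
X(Q, B) = 6 + 2*B
I(W) = 3
(D(5) + X(4, G(-1)))*I(9) = ((-12 - 1*5) + (6 + 2*2))*3 = ((-12 - 5) + (6 + 4))*3 = (-17 + 10)*3 = -7*3 = -21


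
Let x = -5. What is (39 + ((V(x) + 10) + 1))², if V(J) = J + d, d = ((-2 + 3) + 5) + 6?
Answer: 3249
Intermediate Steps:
d = 12 (d = (1 + 5) + 6 = 6 + 6 = 12)
V(J) = 12 + J (V(J) = J + 12 = 12 + J)
(39 + ((V(x) + 10) + 1))² = (39 + (((12 - 5) + 10) + 1))² = (39 + ((7 + 10) + 1))² = (39 + (17 + 1))² = (39 + 18)² = 57² = 3249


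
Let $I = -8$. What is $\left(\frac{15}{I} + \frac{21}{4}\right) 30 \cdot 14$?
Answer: $\frac{2835}{2} \approx 1417.5$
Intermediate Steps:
$\left(\frac{15}{I} + \frac{21}{4}\right) 30 \cdot 14 = \left(\frac{15}{-8} + \frac{21}{4}\right) 30 \cdot 14 = \left(15 \left(- \frac{1}{8}\right) + 21 \cdot \frac{1}{4}\right) 30 \cdot 14 = \left(- \frac{15}{8} + \frac{21}{4}\right) 30 \cdot 14 = \frac{27}{8} \cdot 30 \cdot 14 = \frac{405}{4} \cdot 14 = \frac{2835}{2}$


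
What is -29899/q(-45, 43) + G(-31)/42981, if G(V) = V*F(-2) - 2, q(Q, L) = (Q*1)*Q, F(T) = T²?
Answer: -428448023/29012175 ≈ -14.768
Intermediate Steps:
q(Q, L) = Q² (q(Q, L) = Q*Q = Q²)
G(V) = -2 + 4*V (G(V) = V*(-2)² - 2 = V*4 - 2 = 4*V - 2 = -2 + 4*V)
-29899/q(-45, 43) + G(-31)/42981 = -29899/((-45)²) + (-2 + 4*(-31))/42981 = -29899/2025 + (-2 - 124)*(1/42981) = -29899*1/2025 - 126*1/42981 = -29899/2025 - 42/14327 = -428448023/29012175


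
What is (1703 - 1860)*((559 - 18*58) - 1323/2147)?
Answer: 163691026/2147 ≈ 76242.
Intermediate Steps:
(1703 - 1860)*((559 - 18*58) - 1323/2147) = -157*((559 - 1*1044) - 1323*1/2147) = -157*((559 - 1044) - 1323/2147) = -157*(-485 - 1323/2147) = -157*(-1042618/2147) = 163691026/2147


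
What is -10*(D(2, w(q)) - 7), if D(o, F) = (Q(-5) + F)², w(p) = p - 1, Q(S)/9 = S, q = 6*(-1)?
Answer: -26970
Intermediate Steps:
q = -6
Q(S) = 9*S
w(p) = -1 + p
D(o, F) = (-45 + F)² (D(o, F) = (9*(-5) + F)² = (-45 + F)²)
-10*(D(2, w(q)) - 7) = -10*((-45 + (-1 - 6))² - 7) = -10*((-45 - 7)² - 7) = -10*((-52)² - 7) = -10*(2704 - 7) = -10*2697 = -26970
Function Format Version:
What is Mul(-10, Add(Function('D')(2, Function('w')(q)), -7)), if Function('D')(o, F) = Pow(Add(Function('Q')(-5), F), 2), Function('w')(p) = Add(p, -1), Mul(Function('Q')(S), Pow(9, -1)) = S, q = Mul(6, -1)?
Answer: -26970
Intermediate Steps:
q = -6
Function('Q')(S) = Mul(9, S)
Function('w')(p) = Add(-1, p)
Function('D')(o, F) = Pow(Add(-45, F), 2) (Function('D')(o, F) = Pow(Add(Mul(9, -5), F), 2) = Pow(Add(-45, F), 2))
Mul(-10, Add(Function('D')(2, Function('w')(q)), -7)) = Mul(-10, Add(Pow(Add(-45, Add(-1, -6)), 2), -7)) = Mul(-10, Add(Pow(Add(-45, -7), 2), -7)) = Mul(-10, Add(Pow(-52, 2), -7)) = Mul(-10, Add(2704, -7)) = Mul(-10, 2697) = -26970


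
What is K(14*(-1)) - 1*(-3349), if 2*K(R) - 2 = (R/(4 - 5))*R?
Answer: 3252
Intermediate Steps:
K(R) = 1 - R²/2 (K(R) = 1 + ((R/(4 - 5))*R)/2 = 1 + ((R/(-1))*R)/2 = 1 + ((R*(-1))*R)/2 = 1 + ((-R)*R)/2 = 1 + (-R²)/2 = 1 - R²/2)
K(14*(-1)) - 1*(-3349) = (1 - (14*(-1))²/2) - 1*(-3349) = (1 - ½*(-14)²) + 3349 = (1 - ½*196) + 3349 = (1 - 98) + 3349 = -97 + 3349 = 3252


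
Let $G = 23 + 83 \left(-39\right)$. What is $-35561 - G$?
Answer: $-32347$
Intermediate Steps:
$G = -3214$ ($G = 23 - 3237 = -3214$)
$-35561 - G = -35561 - -3214 = -35561 + 3214 = -32347$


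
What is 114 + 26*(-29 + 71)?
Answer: 1206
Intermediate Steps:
114 + 26*(-29 + 71) = 114 + 26*42 = 114 + 1092 = 1206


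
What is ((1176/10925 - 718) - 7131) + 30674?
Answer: 249364301/10925 ≈ 22825.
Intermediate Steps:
((1176/10925 - 718) - 7131) + 30674 = (-7842974/10925 - 7131) + 30674 = -85749149/10925 + 30674 = 249364301/10925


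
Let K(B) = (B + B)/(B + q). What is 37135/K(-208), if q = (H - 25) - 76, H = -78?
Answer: 14371245/416 ≈ 34546.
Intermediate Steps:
q = -179 (q = (-78 - 25) - 76 = -103 - 76 = -179)
K(B) = 2*B/(-179 + B) (K(B) = (B + B)/(B - 179) = (2*B)/(-179 + B) = 2*B/(-179 + B))
37135/K(-208) = 37135/((2*(-208)/(-179 - 208))) = 37135/((2*(-208)/(-387))) = 37135/((2*(-208)*(-1/387))) = 37135/(416/387) = 37135*(387/416) = 14371245/416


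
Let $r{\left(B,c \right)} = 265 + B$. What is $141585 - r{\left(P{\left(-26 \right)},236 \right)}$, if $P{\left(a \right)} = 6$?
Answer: $141314$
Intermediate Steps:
$141585 - r{\left(P{\left(-26 \right)},236 \right)} = 141585 - \left(265 + 6\right) = 141585 - 271 = 141314$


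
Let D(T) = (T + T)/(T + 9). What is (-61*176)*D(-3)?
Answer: 10736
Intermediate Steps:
D(T) = 2*T/(9 + T) (D(T) = (2*T)/(9 + T) = 2*T/(9 + T))
(-61*176)*D(-3) = (-61*176)*(2*(-3)/(9 - 3)) = -21472*(-3)/6 = -10736*(-1) = 10736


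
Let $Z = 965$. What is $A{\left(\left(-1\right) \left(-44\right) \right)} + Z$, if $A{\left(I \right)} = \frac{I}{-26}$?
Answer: $\frac{12523}{13} \approx 963.31$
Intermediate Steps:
$A{\left(I \right)} = - \frac{I}{26}$ ($A{\left(I \right)} = I \left(- \frac{1}{26}\right) = - \frac{I}{26}$)
$A{\left(\left(-1\right) \left(-44\right) \right)} + Z = - \frac{\left(-1\right) \left(-44\right)}{26} + 965 = \left(- \frac{1}{26}\right) 44 + 965 = - \frac{22}{13} + 965 = \frac{12523}{13}$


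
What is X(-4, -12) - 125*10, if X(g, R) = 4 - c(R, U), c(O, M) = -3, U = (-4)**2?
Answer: -1243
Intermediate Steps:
U = 16
X(g, R) = 7 (X(g, R) = 4 - 1*(-3) = 4 + 3 = 7)
X(-4, -12) - 125*10 = 7 - 125*10 = 7 - 1250 = -1243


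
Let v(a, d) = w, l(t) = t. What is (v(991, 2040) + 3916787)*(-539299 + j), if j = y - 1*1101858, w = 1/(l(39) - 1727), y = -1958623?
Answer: -5950019174994975/422 ≈ -1.4100e+13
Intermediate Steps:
w = -1/1688 (w = 1/(39 - 1727) = 1/(-1688) = -1/1688 ≈ -0.00059242)
v(a, d) = -1/1688
j = -3060481 (j = -1958623 - 1*1101858 = -1958623 - 1101858 = -3060481)
(v(991, 2040) + 3916787)*(-539299 + j) = (-1/1688 + 3916787)*(-539299 - 3060481) = (6611536455/1688)*(-3599780) = -5950019174994975/422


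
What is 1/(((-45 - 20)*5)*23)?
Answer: -1/7475 ≈ -0.00013378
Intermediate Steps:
1/(((-45 - 20)*5)*23) = 1/(-65*5*23) = 1/(-325*23) = 1/(-7475) = -1/7475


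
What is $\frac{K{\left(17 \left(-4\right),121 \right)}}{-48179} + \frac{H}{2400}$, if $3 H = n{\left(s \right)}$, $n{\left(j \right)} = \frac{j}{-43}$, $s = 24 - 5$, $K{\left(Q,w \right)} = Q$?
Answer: $\frac{20137399}{14916218400} \approx 0.00135$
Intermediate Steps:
$s = 19$ ($s = 24 - 5 = 19$)
$n{\left(j \right)} = - \frac{j}{43}$ ($n{\left(j \right)} = j \left(- \frac{1}{43}\right) = - \frac{j}{43}$)
$H = - \frac{19}{129}$ ($H = \frac{\left(- \frac{1}{43}\right) 19}{3} = \frac{1}{3} \left(- \frac{19}{43}\right) = - \frac{19}{129} \approx -0.14729$)
$\frac{K{\left(17 \left(-4\right),121 \right)}}{-48179} + \frac{H}{2400} = \frac{17 \left(-4\right)}{-48179} - \frac{19}{129 \cdot 2400} = \left(-68\right) \left(- \frac{1}{48179}\right) - \frac{19}{309600} = \frac{68}{48179} - \frac{19}{309600} = \frac{20137399}{14916218400}$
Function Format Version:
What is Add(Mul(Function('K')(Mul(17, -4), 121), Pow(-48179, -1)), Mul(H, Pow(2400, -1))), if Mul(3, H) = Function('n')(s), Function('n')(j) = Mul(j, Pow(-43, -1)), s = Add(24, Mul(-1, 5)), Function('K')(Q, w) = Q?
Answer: Rational(20137399, 14916218400) ≈ 0.0013500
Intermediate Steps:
s = 19 (s = Add(24, -5) = 19)
Function('n')(j) = Mul(Rational(-1, 43), j) (Function('n')(j) = Mul(j, Rational(-1, 43)) = Mul(Rational(-1, 43), j))
H = Rational(-19, 129) (H = Mul(Rational(1, 3), Mul(Rational(-1, 43), 19)) = Mul(Rational(1, 3), Rational(-19, 43)) = Rational(-19, 129) ≈ -0.14729)
Add(Mul(Function('K')(Mul(17, -4), 121), Pow(-48179, -1)), Mul(H, Pow(2400, -1))) = Add(Mul(Mul(17, -4), Pow(-48179, -1)), Mul(Rational(-19, 129), Pow(2400, -1))) = Add(Mul(-68, Rational(-1, 48179)), Mul(Rational(-19, 129), Rational(1, 2400))) = Add(Rational(68, 48179), Rational(-19, 309600)) = Rational(20137399, 14916218400)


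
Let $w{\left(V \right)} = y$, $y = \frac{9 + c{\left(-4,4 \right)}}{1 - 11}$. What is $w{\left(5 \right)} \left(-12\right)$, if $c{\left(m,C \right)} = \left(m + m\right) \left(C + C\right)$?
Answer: $-66$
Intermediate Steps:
$c{\left(m,C \right)} = 4 C m$ ($c{\left(m,C \right)} = 2 m 2 C = 4 C m$)
$y = \frac{11}{2}$ ($y = \frac{9 + 4 \cdot 4 \left(-4\right)}{1 - 11} = \frac{9 - 64}{-10} = \left(-55\right) \left(- \frac{1}{10}\right) = \frac{11}{2} \approx 5.5$)
$w{\left(V \right)} = \frac{11}{2}$
$w{\left(5 \right)} \left(-12\right) = \frac{11}{2} \left(-12\right) = -66$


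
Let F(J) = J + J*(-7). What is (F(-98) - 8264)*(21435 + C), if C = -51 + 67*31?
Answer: -180086636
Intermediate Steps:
F(J) = -6*J (F(J) = J - 7*J = -6*J)
C = 2026 (C = -51 + 2077 = 2026)
(F(-98) - 8264)*(21435 + C) = (-6*(-98) - 8264)*(21435 + 2026) = (588 - 8264)*23461 = -7676*23461 = -180086636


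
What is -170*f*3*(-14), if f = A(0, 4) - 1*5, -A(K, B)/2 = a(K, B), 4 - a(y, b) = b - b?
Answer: -92820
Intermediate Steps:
a(y, b) = 4 (a(y, b) = 4 - (b - b) = 4 - 1*0 = 4 + 0 = 4)
A(K, B) = -8 (A(K, B) = -2*4 = -8)
f = -13 (f = -8 - 1*5 = -8 - 5 = -13)
-170*f*3*(-14) = -170*(-13*3)*(-14) = -(-6630)*(-14) = -170*546 = -92820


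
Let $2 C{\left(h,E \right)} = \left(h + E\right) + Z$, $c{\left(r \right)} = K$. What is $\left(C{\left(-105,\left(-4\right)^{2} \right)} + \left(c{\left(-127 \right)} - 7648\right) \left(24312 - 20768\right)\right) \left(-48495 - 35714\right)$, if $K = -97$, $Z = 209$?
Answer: $2311387157980$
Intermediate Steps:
$c{\left(r \right)} = -97$
$C{\left(h,E \right)} = \frac{209}{2} + \frac{E}{2} + \frac{h}{2}$ ($C{\left(h,E \right)} = \frac{\left(h + E\right) + 209}{2} = \frac{\left(E + h\right) + 209}{2} = \frac{209 + E + h}{2} = \frac{209}{2} + \frac{E}{2} + \frac{h}{2}$)
$\left(C{\left(-105,\left(-4\right)^{2} \right)} + \left(c{\left(-127 \right)} - 7648\right) \left(24312 - 20768\right)\right) \left(-48495 - 35714\right) = \left(\left(\frac{209}{2} + \frac{\left(-4\right)^{2}}{2} + \frac{1}{2} \left(-105\right)\right) + \left(-97 - 7648\right) \left(24312 - 20768\right)\right) \left(-48495 - 35714\right) = \left(\left(\frac{209}{2} + \frac{1}{2} \cdot 16 - \frac{105}{2}\right) - 27448280\right) \left(-84209\right) = \left(\left(\frac{209}{2} + 8 - \frac{105}{2}\right) - 27448280\right) \left(-84209\right) = \left(60 - 27448280\right) \left(-84209\right) = \left(-27448220\right) \left(-84209\right) = 2311387157980$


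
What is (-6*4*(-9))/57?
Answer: 72/19 ≈ 3.7895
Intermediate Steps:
(-6*4*(-9))/57 = -24*(-9)*(1/57) = 216*(1/57) = 72/19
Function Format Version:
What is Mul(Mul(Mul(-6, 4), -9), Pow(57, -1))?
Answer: Rational(72, 19) ≈ 3.7895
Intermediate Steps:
Mul(Mul(Mul(-6, 4), -9), Pow(57, -1)) = Mul(Mul(-24, -9), Rational(1, 57)) = Mul(216, Rational(1, 57)) = Rational(72, 19)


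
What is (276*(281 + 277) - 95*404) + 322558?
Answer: 438186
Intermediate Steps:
(276*(281 + 277) - 95*404) + 322558 = (276*558 - 38380) + 322558 = (154008 - 38380) + 322558 = 115628 + 322558 = 438186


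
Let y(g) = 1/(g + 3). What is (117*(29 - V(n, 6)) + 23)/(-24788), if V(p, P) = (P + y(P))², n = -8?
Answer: 8581/223092 ≈ 0.038464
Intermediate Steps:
y(g) = 1/(3 + g)
V(p, P) = (P + 1/(3 + P))²
(117*(29 - V(n, 6)) + 23)/(-24788) = (117*(29 - (6 + 1/(3 + 6))²) + 23)/(-24788) = (117*(29 - (6 + 1/9)²) + 23)*(-1/24788) = (117*(29 - (6 + ⅑)²) + 23)*(-1/24788) = (117*(29 - (55/9)²) + 23)*(-1/24788) = (117*(29 - 1*3025/81) + 23)*(-1/24788) = (117*(29 - 3025/81) + 23)*(-1/24788) = (117*(-676/81) + 23)*(-1/24788) = (-8788/9 + 23)*(-1/24788) = -8581/9*(-1/24788) = 8581/223092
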